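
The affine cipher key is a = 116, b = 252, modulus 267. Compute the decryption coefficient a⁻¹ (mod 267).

gcd(267, 116) by repeated division:
267 = 2·116 + 35
116 = 3·35 + 11
35 = 3·11 + 2
11 = 5·2 + 1
2 = 2·1 + 0
Since gcd(116, 267) = 1, back-substitute to write 1 as a combination:
1 = 11 − 5·2
1 = −5·35 + 16·11
1 = 16·116 − 53·35
1 = −53·267 + 122·116
So 116·122 ≡ 1 (mod 267).

122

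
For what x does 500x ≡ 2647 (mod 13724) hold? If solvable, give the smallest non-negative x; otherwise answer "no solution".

gcd(500, 13724):
13724 = 27*500 + 224
500 = 2*224 + 52
224 = 4*52 + 16
52 = 3*16 + 4
16 = 4*4 + 0
gcd = 4, but 4 ∤ 2647, so the congruence has no solution.

no solution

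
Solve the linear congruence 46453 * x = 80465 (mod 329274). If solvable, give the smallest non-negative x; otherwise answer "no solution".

First find gcd(46453, 329274):
329274 = 7*46453 + 4103
46453 = 11*4103 + 1320
4103 = 3*1320 + 143
1320 = 9*143 + 33
143 = 4*33 + 11
33 = 3*11 + 0
gcd = 11 and 11 | 80465, so solutions exist. Divide through by 11: 4223x ≡ 7315 (mod 29934).
Now find 4223⁻¹ mod 29934:
29934 = 7×4223 + 373
4223 = 11×373 + 120
373 = 3×120 + 13
120 = 9×13 + 3
13 = 4×3 + 1
3 = 3×1 + 0
Back-substitute:
1 = 13 − 4·3
1 = −4·120 + 37·13
1 = 37·373 − 115·120
1 = −115·4223 + 1302·373
1 = 1302·29934 − 9229·4223
So 4223·(-9229) ≡ 1 (mod 29934), i.e. 4223⁻¹ ≡ 20705.
Then x ≡ 20705·7315 ≡ 20969 (mod 29934); the smallest non-negative solution is x = 20969.

20969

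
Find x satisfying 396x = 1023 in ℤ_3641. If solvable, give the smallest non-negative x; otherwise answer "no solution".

306

First find gcd(396, 3641):
3641 = 9*396 + 77
396 = 5*77 + 11
77 = 7*11 + 0
gcd = 11 and 11 | 1023, so solutions exist. Divide through by 11: 36x ≡ 93 (mod 331).
Now find 36⁻¹ mod 331:
331 = 9·36 + 7
36 = 5·7 + 1
7 = 7·1 + 0
Back-substitute:
1 = 36 − 5·7
1 = −5·331 + 46·36
So 36⁻¹ ≡ 46 (mod 331).
Then x ≡ 46·93 ≡ 306 (mod 331); the smallest non-negative solution is x = 306.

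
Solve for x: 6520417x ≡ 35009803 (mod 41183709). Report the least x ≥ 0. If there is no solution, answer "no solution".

28124008

First find gcd(6520417, 41183709):
41183709 = 6×6520417 + 2061207
6520417 = 3×2061207 + 336796
2061207 = 6×336796 + 40431
336796 = 8×40431 + 13348
40431 = 3×13348 + 387
13348 = 34×387 + 190
387 = 2×190 + 7
190 = 27×7 + 1
7 = 7×1 + 0
gcd = 1, so a unique solution mod 41183709 exists.
Back-substitute for the Bézout coefficients:
1 = 190 − 27·7
1 = −27·387 + 55·190
1 = 55·13348 − 1897·387
1 = −1897·40431 + 5746·13348
1 = 5746·336796 − 47865·40431
1 = −47865·2061207 + 292936·336796
1 = 292936·6520417 − 926673·2061207
1 = −926673·41183709 + 5852974·6520417
So 6520417·(5852974) ≡ 1 (mod 41183709), giving 6520417⁻¹ ≡ 5852974.
x ≡ 6520417⁻¹·35009803 ≡ 5852974·35009803 ≡ 28124008 (mod 41183709).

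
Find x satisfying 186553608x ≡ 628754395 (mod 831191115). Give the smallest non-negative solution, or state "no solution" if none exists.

gcd(186553608, 831191115):
831191115 = 4×186553608 + 84976683
186553608 = 2×84976683 + 16600242
84976683 = 5×16600242 + 1975473
16600242 = 8×1975473 + 796458
1975473 = 2×796458 + 382557
796458 = 2×382557 + 31344
382557 = 12×31344 + 6429
31344 = 4×6429 + 5628
6429 = 1×5628 + 801
5628 = 7×801 + 21
801 = 38×21 + 3
21 = 7×3 + 0
gcd = 3, but 3 ∤ 628754395, so the congruence has no solution.

no solution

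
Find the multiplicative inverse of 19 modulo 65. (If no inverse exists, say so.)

24

Run Euclid on (65, 19):
65 = 3·19 + 8
19 = 2·8 + 3
8 = 2·3 + 2
3 = 1·2 + 1
2 = 2·1 + 0
gcd = 1, so the inverse exists. Back-substitute:
1 = 3 − 2
1 = −8 + 3·3
1 = 3·19 − 7·8
1 = −7·65 + 24·19
So 19·24 ≡ 1 (mod 65).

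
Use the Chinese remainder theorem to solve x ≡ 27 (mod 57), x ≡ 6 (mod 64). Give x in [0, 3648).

Write x = 27 + 57·k. Then 57·k ≡ 6 − 27 ≡ 43 (mod 64).
Need 57⁻¹ mod 64. Extended Euclid on (64, 57):
64 = 1×57 + 7
57 = 8×7 + 1
7 = 7×1 + 0
Back-substitute:
1 = 57 − 8·7
1 = −8·64 + 9·57
57⁻¹ ≡ 9 (mod 64), so k ≡ 9·43 ≡ 3 (mod 64).
x = 27 + 57·3 = 198.

198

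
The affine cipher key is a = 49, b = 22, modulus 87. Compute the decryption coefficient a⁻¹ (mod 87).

16

Apply the Euclidean algorithm to 87 and 49:
87 = 1*49 + 38
49 = 1*38 + 11
38 = 3*11 + 5
11 = 2*5 + 1
5 = 5*1 + 0
gcd = 1, so the inverse exists. Back-substitute:
1 = 11 − 2·5
1 = −2·38 + 7·11
1 = 7·49 − 9·38
1 = −9·87 + 16·49
So 49·16 ≡ 1 (mod 87).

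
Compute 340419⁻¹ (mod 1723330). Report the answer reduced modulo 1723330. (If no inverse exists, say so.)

339959

gcd(1723330, 340419) by repeated division:
1723330 = 5×340419 + 21235
340419 = 16×21235 + 659
21235 = 32×659 + 147
659 = 4×147 + 71
147 = 2×71 + 5
71 = 14×5 + 1
5 = 5×1 + 0
The gcd is 1. Working backward:
1 = 71 − 14·5
1 = −14·147 + 29·71
1 = 29·659 − 130·147
1 = −130·21235 + 4189·659
1 = 4189·340419 − 67154·21235
1 = −67154·1723330 + 339959·340419
So 340419·339959 ≡ 1 (mod 1723330).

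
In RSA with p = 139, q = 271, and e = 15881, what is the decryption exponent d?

φ(n) = (p−1)(q−1) = 138·270 = 37260.
Need d with 15881·d ≡ 1 (mod 37260). Apply the extended Euclidean algorithm:
37260 = 2·15881 + 5498
15881 = 2·5498 + 4885
5498 = 1·4885 + 613
4885 = 7·613 + 594
613 = 1·594 + 19
594 = 31·19 + 5
19 = 3·5 + 4
5 = 1·4 + 1
4 = 4·1 + 0
Back-substitute:
1 = 5 − 4
1 = −19 + 4·5
1 = 4·594 − 125·19
1 = −125·613 + 129·594
1 = 129·4885 − 1028·613
1 = −1028·5498 + 1157·4885
1 = 1157·15881 − 3342·5498
1 = −3342·37260 + 7841·15881
So 15881·7841 ≡ 1 (mod 37260), hence d = 7841.

7841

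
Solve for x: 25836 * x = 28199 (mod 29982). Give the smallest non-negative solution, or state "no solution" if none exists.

no solution

gcd(25836, 29982):
29982 = 1·25836 + 4146
25836 = 6·4146 + 960
4146 = 4·960 + 306
960 = 3·306 + 42
306 = 7·42 + 12
42 = 3·12 + 6
12 = 2·6 + 0
gcd = 6, but 6 ∤ 28199, so the congruence has no solution.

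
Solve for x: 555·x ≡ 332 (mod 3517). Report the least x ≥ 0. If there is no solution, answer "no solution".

First find gcd(555, 3517):
3517 = 6*555 + 187
555 = 2*187 + 181
187 = 1*181 + 6
181 = 30*6 + 1
6 = 6*1 + 0
gcd = 1, so a unique solution mod 3517 exists.
Back-substitute for the Bézout coefficients:
1 = 181 − 30·6
1 = −30·187 + 31·181
1 = 31·555 − 92·187
1 = −92·3517 + 583·555
So 555·(583) ≡ 1 (mod 3517), giving 555⁻¹ ≡ 583.
x ≡ 555⁻¹·332 ≡ 583·332 ≡ 121 (mod 3517).

121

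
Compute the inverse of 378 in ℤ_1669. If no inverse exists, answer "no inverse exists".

287

gcd(1669, 378) by repeated division:
1669 = 4×378 + 157
378 = 2×157 + 64
157 = 2×64 + 29
64 = 2×29 + 6
29 = 4×6 + 5
6 = 1×5 + 1
5 = 5×1 + 0
gcd = 1, so the inverse exists. Back-substitute:
1 = 6 − 5
1 = −29 + 5·6
1 = 5·64 − 11·29
1 = −11·157 + 27·64
1 = 27·378 − 65·157
1 = −65·1669 + 287·378
So 378·287 ≡ 1 (mod 1669).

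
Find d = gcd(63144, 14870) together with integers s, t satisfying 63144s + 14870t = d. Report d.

Repeated division:
63144 = 4·14870 + 3664
14870 = 4·3664 + 214
3664 = 17·214 + 26
214 = 8·26 + 6
26 = 4·6 + 2
6 = 3·2 + 0
gcd(63144, 14870) = 2.
Express as a combination:
2 = 26 − 4·6
2 = −4·214 + 33·26
2 = 33·3664 − 565·214
2 = −565·14870 + 2293·3664
2 = 2293·63144 − 9737·14870
So 2 = (2293)·63144 + (-9737)·14870.

2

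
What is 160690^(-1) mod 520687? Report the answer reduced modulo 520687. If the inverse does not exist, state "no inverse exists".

gcd(520687, 160690) by repeated division:
520687 = 3×160690 + 38617
160690 = 4×38617 + 6222
38617 = 6×6222 + 1285
6222 = 4×1285 + 1082
1285 = 1×1082 + 203
1082 = 5×203 + 67
203 = 3×67 + 2
67 = 33×2 + 1
2 = 2×1 + 0
Since gcd(160690, 520687) = 1, back-substitute to write 1 as a combination:
1 = 67 − 33·2
1 = −33·203 + 100·67
1 = 100·1082 − 533·203
1 = −533·1285 + 633·1082
1 = 633·6222 − 3065·1285
1 = −3065·38617 + 19023·6222
1 = 19023·160690 − 79157·38617
1 = −79157·520687 + 256494·160690
So 160690·256494 ≡ 1 (mod 520687).

256494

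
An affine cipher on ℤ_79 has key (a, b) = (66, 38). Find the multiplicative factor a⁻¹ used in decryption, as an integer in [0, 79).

6

Run Euclid on (79, 66):
79 = 1*66 + 13
66 = 5*13 + 1
13 = 13*1 + 0
gcd = 1, so the inverse exists. Back-substitute:
1 = 66 − 5·13
1 = −5·79 + 6·66
So 66·6 ≡ 1 (mod 79).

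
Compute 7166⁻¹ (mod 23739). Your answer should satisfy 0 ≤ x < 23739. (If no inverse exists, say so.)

911

gcd(23739, 7166) by repeated division:
23739 = 3×7166 + 2241
7166 = 3×2241 + 443
2241 = 5×443 + 26
443 = 17×26 + 1
26 = 26×1 + 0
gcd = 1, so the inverse exists. Back-substitute:
1 = 443 − 17·26
1 = −17·2241 + 86·443
1 = 86·7166 − 275·2241
1 = −275·23739 + 911·7166
So 7166·911 ≡ 1 (mod 23739).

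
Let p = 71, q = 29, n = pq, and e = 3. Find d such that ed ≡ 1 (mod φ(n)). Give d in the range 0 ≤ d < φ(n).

φ(n) = (p−1)(q−1) = 70·28 = 1960.
Need d with 3·d ≡ 1 (mod 1960). Apply the extended Euclidean algorithm:
1960 = 653*3 + 1
3 = 3*1 + 0
Back-substitute:
1 = 1960 − 653·3
So 3·(-653) ≡ 1 (mod 1960), hence d ≡ -653 ≡ 1307 (mod 1960).

1307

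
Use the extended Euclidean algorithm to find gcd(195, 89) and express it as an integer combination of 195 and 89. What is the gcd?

1

Euclidean algorithm:
195 = 2*89 + 17
89 = 5*17 + 4
17 = 4*4 + 1
4 = 4*1 + 0
gcd(195, 89) = 1.
Express as a combination:
1 = 17 − 4·4
1 = −4·89 + 21·17
1 = 21·195 − 46·89
So 1 = (21)·195 + (-46)·89.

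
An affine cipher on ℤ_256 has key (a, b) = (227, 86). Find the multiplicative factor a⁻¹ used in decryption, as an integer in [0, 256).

203

Apply the Euclidean algorithm to 256 and 227:
256 = 1*227 + 29
227 = 7*29 + 24
29 = 1*24 + 5
24 = 4*5 + 4
5 = 1*4 + 1
4 = 4*1 + 0
The gcd is 1. Working backward:
1 = 5 − 4
1 = −24 + 5·5
1 = 5·29 − 6·24
1 = −6·227 + 47·29
1 = 47·256 − 53·227
Thus 227·(-53) ≡ 1 (mod 256); reducing, -53 mod 256 = 203.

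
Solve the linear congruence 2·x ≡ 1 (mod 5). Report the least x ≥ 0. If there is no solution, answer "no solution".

3

First find gcd(2, 5):
5 = 2*2 + 1
2 = 2*1 + 0
gcd = 1, so a unique solution mod 5 exists.
Back-substitute for the Bézout coefficients:
1 = 5 − 2·2
So 2·(-2) ≡ 1 (mod 5), giving 2⁻¹ ≡ 3.
x ≡ 2⁻¹·1 ≡ 3·1 ≡ 3 (mod 5).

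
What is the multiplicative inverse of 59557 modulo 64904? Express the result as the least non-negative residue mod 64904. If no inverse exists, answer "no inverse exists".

Extended Euclidean algorithm:
64904 = 1×59557 + 5347
59557 = 11×5347 + 740
5347 = 7×740 + 167
740 = 4×167 + 72
167 = 2×72 + 23
72 = 3×23 + 3
23 = 7×3 + 2
3 = 1×2 + 1
2 = 2×1 + 0
gcd = 1, so the inverse exists. Back-substitute:
1 = 3 − 2
1 = −23 + 8·3
1 = 8·72 − 25·23
1 = −25·167 + 58·72
1 = 58·740 − 257·167
1 = −257·5347 + 1857·740
1 = 1857·59557 − 20684·5347
1 = −20684·64904 + 22541·59557
So 59557·22541 ≡ 1 (mod 64904).

22541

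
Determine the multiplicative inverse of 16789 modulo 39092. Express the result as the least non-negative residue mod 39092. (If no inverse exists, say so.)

Run Euclid on (39092, 16789):
39092 = 2*16789 + 5514
16789 = 3*5514 + 247
5514 = 22*247 + 80
247 = 3*80 + 7
80 = 11*7 + 3
7 = 2*3 + 1
3 = 3*1 + 0
Since gcd(16789, 39092) = 1, back-substitute to write 1 as a combination:
1 = 7 − 2·3
1 = −2·80 + 23·7
1 = 23·247 − 71·80
1 = −71·5514 + 1585·247
1 = 1585·16789 − 4826·5514
1 = −4826·39092 + 11237·16789
So 16789·11237 ≡ 1 (mod 39092).

11237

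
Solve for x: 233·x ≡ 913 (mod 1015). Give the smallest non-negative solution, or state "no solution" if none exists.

971

First find gcd(233, 1015):
1015 = 4*233 + 83
233 = 2*83 + 67
83 = 1*67 + 16
67 = 4*16 + 3
16 = 5*3 + 1
3 = 3*1 + 0
gcd = 1, so a unique solution mod 1015 exists.
Back-substitute for the Bézout coefficients:
1 = 16 − 5·3
1 = −5·67 + 21·16
1 = 21·83 − 26·67
1 = −26·233 + 73·83
1 = 73·1015 − 318·233
So 233·(-318) ≡ 1 (mod 1015), giving 233⁻¹ ≡ 697.
x ≡ 233⁻¹·913 ≡ 697·913 ≡ 971 (mod 1015).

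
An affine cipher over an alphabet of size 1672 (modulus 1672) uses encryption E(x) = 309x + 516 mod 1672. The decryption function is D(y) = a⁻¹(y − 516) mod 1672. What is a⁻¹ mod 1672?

Run Euclid on (1672, 309):
1672 = 5·309 + 127
309 = 2·127 + 55
127 = 2·55 + 17
55 = 3·17 + 4
17 = 4·4 + 1
4 = 4·1 + 0
Since gcd(309, 1672) = 1, back-substitute to write 1 as a combination:
1 = 17 − 4·4
1 = −4·55 + 13·17
1 = 13·127 − 30·55
1 = −30·309 + 73·127
1 = 73·1672 − 395·309
Thus 309·(-395) ≡ 1 (mod 1672); reducing, -395 mod 1672 = 1277.

1277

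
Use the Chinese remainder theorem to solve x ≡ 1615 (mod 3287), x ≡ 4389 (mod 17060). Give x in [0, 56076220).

Write x = 1615 + 3287·k. Then 3287·k ≡ 4389 − 1615 ≡ 2774 (mod 17060).
Need 3287⁻¹ mod 17060. Extended Euclid on (17060, 3287):
17060 = 5×3287 + 625
3287 = 5×625 + 162
625 = 3×162 + 139
162 = 1×139 + 23
139 = 6×23 + 1
23 = 23×1 + 0
Back-substitute:
1 = 139 − 6·23
1 = −6·162 + 7·139
1 = 7·625 − 27·162
1 = −27·3287 + 142·625
1 = 142·17060 − 737·3287
3287⁻¹ ≡ 16323 (mod 17060), so k ≡ 16323·2774 ≡ 2762 (mod 17060).
x = 1615 + 3287·2762 = 9080309.

9080309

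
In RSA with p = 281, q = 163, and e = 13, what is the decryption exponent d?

13957

φ(n) = (p−1)(q−1) = 280·162 = 45360.
Need d with 13·d ≡ 1 (mod 45360). Apply the extended Euclidean algorithm:
45360 = 3489·13 + 3
13 = 4·3 + 1
3 = 3·1 + 0
Back-substitute:
1 = 13 − 4·3
1 = −4·45360 + 13957·13
So 13·13957 ≡ 1 (mod 45360), hence d = 13957.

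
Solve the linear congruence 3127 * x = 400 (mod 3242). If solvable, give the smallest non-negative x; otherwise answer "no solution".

1688

First find gcd(3127, 3242):
3242 = 1×3127 + 115
3127 = 27×115 + 22
115 = 5×22 + 5
22 = 4×5 + 2
5 = 2×2 + 1
2 = 2×1 + 0
gcd = 1, so a unique solution mod 3242 exists.
Back-substitute for the Bézout coefficients:
1 = 5 − 2·2
1 = −2·22 + 9·5
1 = 9·115 − 47·22
1 = −47·3127 + 1278·115
1 = 1278·3242 − 1325·3127
So 3127·(-1325) ≡ 1 (mod 3242), giving 3127⁻¹ ≡ 1917.
x ≡ 3127⁻¹·400 ≡ 1917·400 ≡ 1688 (mod 3242).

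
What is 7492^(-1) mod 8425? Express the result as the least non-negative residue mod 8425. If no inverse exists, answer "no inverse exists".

903

Extended Euclidean algorithm:
8425 = 1×7492 + 933
7492 = 8×933 + 28
933 = 33×28 + 9
28 = 3×9 + 1
9 = 9×1 + 0
Since gcd(7492, 8425) = 1, back-substitute to write 1 as a combination:
1 = 28 − 3·9
1 = −3·933 + 100·28
1 = 100·7492 − 803·933
1 = −803·8425 + 903·7492
So 7492·903 ≡ 1 (mod 8425).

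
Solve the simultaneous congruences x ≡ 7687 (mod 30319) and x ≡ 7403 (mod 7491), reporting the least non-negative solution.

Write x = 7687 + 30319·k. Then 30319·k ≡ 7403 − 7687 ≡ 7207 (mod 7491).
Need 30319⁻¹ mod 7491. Extended Euclid on (7491, 355):
7491 = 21*355 + 36
355 = 9*36 + 31
36 = 1*31 + 5
31 = 6*5 + 1
5 = 5*1 + 0
Back-substitute:
1 = 31 − 6·5
1 = −6·36 + 7·31
1 = 7·355 − 69·36
1 = −69·7491 + 1456·355
30319⁻¹ ≡ 1456 (mod 7491), so k ≡ 1456·7207 ≡ 5992 (mod 7491).
x = 7687 + 30319·5992 = 181679135.

181679135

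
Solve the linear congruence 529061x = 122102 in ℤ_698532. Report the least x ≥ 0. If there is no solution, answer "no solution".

55438

First find gcd(529061, 698532):
698532 = 1×529061 + 169471
529061 = 3×169471 + 20648
169471 = 8×20648 + 4287
20648 = 4×4287 + 3500
4287 = 1×3500 + 787
3500 = 4×787 + 352
787 = 2×352 + 83
352 = 4×83 + 20
83 = 4×20 + 3
20 = 6×3 + 2
3 = 1×2 + 1
2 = 2×1 + 0
gcd = 1, so a unique solution mod 698532 exists.
Back-substitute for the Bézout coefficients:
1 = 3 − 2
1 = −20 + 7·3
1 = 7·83 − 29·20
1 = −29·352 + 123·83
1 = 123·787 − 275·352
1 = −275·3500 + 1223·787
1 = 1223·4287 − 1498·3500
1 = −1498·20648 + 7215·4287
1 = 7215·169471 − 59218·20648
1 = −59218·529061 + 184869·169471
1 = 184869·698532 − 244087·529061
So 529061·(-244087) ≡ 1 (mod 698532), giving 529061⁻¹ ≡ 454445.
x ≡ 529061⁻¹·122102 ≡ 454445·122102 ≡ 55438 (mod 698532).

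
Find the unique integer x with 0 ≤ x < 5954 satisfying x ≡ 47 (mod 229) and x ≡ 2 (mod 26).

2108

Write x = 47 + 229·k. Then 229·k ≡ 2 − 47 ≡ 7 (mod 26).
Need 229⁻¹ mod 26. Extended Euclid on (26, 21):
26 = 1*21 + 5
21 = 4*5 + 1
5 = 5*1 + 0
Back-substitute:
1 = 21 − 4·5
1 = −4·26 + 5·21
229⁻¹ ≡ 5 (mod 26), so k ≡ 5·7 ≡ 9 (mod 26).
x = 47 + 229·9 = 2108.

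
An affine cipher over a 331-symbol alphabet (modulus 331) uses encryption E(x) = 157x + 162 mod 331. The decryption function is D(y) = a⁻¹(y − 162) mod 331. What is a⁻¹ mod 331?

gcd(331, 157) by repeated division:
331 = 2·157 + 17
157 = 9·17 + 4
17 = 4·4 + 1
4 = 4·1 + 0
gcd = 1, so the inverse exists. Back-substitute:
1 = 17 − 4·4
1 = −4·157 + 37·17
1 = 37·331 − 78·157
Thus 157·(-78) ≡ 1 (mod 331); reducing, -78 mod 331 = 253.

253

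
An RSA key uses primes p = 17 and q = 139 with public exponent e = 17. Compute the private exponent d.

φ(n) = (p−1)(q−1) = 16·138 = 2208.
Need d with 17·d ≡ 1 (mod 2208). Apply the extended Euclidean algorithm:
2208 = 129·17 + 15
17 = 1·15 + 2
15 = 7·2 + 1
2 = 2·1 + 0
Back-substitute:
1 = 15 − 7·2
1 = −7·17 + 8·15
1 = 8·2208 − 1039·17
So 17·(-1039) ≡ 1 (mod 2208), hence d ≡ -1039 ≡ 1169 (mod 2208).

1169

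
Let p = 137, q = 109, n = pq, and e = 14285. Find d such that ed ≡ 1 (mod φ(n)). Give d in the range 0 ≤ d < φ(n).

9221

φ(n) = (p−1)(q−1) = 136·108 = 14688.
Need d with 14285·d ≡ 1 (mod 14688). Apply the extended Euclidean algorithm:
14688 = 1·14285 + 403
14285 = 35·403 + 180
403 = 2·180 + 43
180 = 4·43 + 8
43 = 5·8 + 3
8 = 2·3 + 2
3 = 1·2 + 1
2 = 2·1 + 0
Back-substitute:
1 = 3 − 2
1 = −8 + 3·3
1 = 3·43 − 16·8
1 = −16·180 + 67·43
1 = 67·403 − 150·180
1 = −150·14285 + 5317·403
1 = 5317·14688 − 5467·14285
So 14285·(-5467) ≡ 1 (mod 14688), hence d ≡ -5467 ≡ 9221 (mod 14688).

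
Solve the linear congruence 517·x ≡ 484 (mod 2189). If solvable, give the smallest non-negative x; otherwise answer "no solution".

183

First find gcd(517, 2189):
2189 = 4·517 + 121
517 = 4·121 + 33
121 = 3·33 + 22
33 = 1·22 + 11
22 = 2·11 + 0
gcd = 11 and 11 | 484, so solutions exist. Divide through by 11: 47x ≡ 44 (mod 199).
Now find 47⁻¹ mod 199:
199 = 4*47 + 11
47 = 4*11 + 3
11 = 3*3 + 2
3 = 1*2 + 1
2 = 2*1 + 0
Back-substitute:
1 = 3 − 2
1 = −11 + 4·3
1 = 4·47 − 17·11
1 = −17·199 + 72·47
So 47⁻¹ ≡ 72 (mod 199).
Then x ≡ 72·44 ≡ 183 (mod 199); the smallest non-negative solution is x = 183.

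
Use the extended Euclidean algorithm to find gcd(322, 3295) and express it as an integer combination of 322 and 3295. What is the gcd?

Apply Euclid's algorithm to 3295 and 322:
3295 = 10·322 + 75
322 = 4·75 + 22
75 = 3·22 + 9
22 = 2·9 + 4
9 = 2·4 + 1
4 = 4·1 + 0
gcd(322, 3295) = 1.
Working backward:
1 = 9 − 2·4
1 = −2·22 + 5·9
1 = 5·75 − 17·22
1 = −17·322 + 73·75
1 = 73·3295 − 747·322
So 1 = (73)·3295 + (-747)·322.

1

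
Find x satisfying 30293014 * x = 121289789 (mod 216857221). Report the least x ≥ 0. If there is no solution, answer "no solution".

51146722

First find gcd(30293014, 216857221):
216857221 = 7×30293014 + 4806123
30293014 = 6×4806123 + 1456276
4806123 = 3×1456276 + 437295
1456276 = 3×437295 + 144391
437295 = 3×144391 + 4122
144391 = 35×4122 + 121
4122 = 34×121 + 8
121 = 15×8 + 1
8 = 8×1 + 0
gcd = 1, so a unique solution mod 216857221 exists.
Back-substitute for the Bézout coefficients:
1 = 121 − 15·8
1 = −15·4122 + 511·121
1 = 511·144391 − 17900·4122
1 = −17900·437295 + 54211·144391
1 = 54211·1456276 − 180533·437295
1 = −180533·4806123 + 595810·1456276
1 = 595810·30293014 − 3755393·4806123
1 = −3755393·216857221 + 26883561·30293014
So 30293014·(26883561) ≡ 1 (mod 216857221), giving 30293014⁻¹ ≡ 26883561.
x ≡ 30293014⁻¹·121289789 ≡ 26883561·121289789 ≡ 51146722 (mod 216857221).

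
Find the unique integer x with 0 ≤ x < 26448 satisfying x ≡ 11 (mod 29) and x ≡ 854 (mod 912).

Write x = 11 + 29·k. Then 29·k ≡ 854 − 11 ≡ 843 (mod 912).
Need 29⁻¹ mod 912. Extended Euclid on (912, 29):
912 = 31×29 + 13
29 = 2×13 + 3
13 = 4×3 + 1
3 = 3×1 + 0
Back-substitute:
1 = 13 − 4·3
1 = −4·29 + 9·13
1 = 9·912 − 283·29
29⁻¹ ≡ 629 (mod 912), so k ≡ 629·843 ≡ 375 (mod 912).
x = 11 + 29·375 = 10886.

10886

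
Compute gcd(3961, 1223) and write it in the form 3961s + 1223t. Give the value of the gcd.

1

Repeated division:
3961 = 3×1223 + 292
1223 = 4×292 + 55
292 = 5×55 + 17
55 = 3×17 + 4
17 = 4×4 + 1
4 = 4×1 + 0
gcd(3961, 1223) = 1.
Express as a combination:
1 = 17 − 4·4
1 = −4·55 + 13·17
1 = 13·292 − 69·55
1 = −69·1223 + 289·292
1 = 289·3961 − 936·1223
So 1 = (289)·3961 + (-936)·1223.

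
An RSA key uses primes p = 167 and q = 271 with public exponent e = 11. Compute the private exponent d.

φ(n) = (p−1)(q−1) = 166·270 = 44820.
Need d with 11·d ≡ 1 (mod 44820). Apply the extended Euclidean algorithm:
44820 = 4074*11 + 6
11 = 1*6 + 5
6 = 1*5 + 1
5 = 5*1 + 0
Back-substitute:
1 = 6 − 5
1 = −11 + 2·6
1 = 2·44820 − 8149·11
So 11·(-8149) ≡ 1 (mod 44820), hence d ≡ -8149 ≡ 36671 (mod 44820).

36671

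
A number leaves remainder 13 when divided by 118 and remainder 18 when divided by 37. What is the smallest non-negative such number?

Write x = 13 + 118·k. Then 118·k ≡ 18 − 13 ≡ 5 (mod 37).
Need 118⁻¹ mod 37. Extended Euclid on (37, 7):
37 = 5·7 + 2
7 = 3·2 + 1
2 = 2·1 + 0
Back-substitute:
1 = 7 − 3·2
1 = −3·37 + 16·7
118⁻¹ ≡ 16 (mod 37), so k ≡ 16·5 ≡ 6 (mod 37).
x = 13 + 118·6 = 721.

721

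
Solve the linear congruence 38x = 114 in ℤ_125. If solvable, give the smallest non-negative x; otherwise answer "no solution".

3

First find gcd(38, 125):
125 = 3·38 + 11
38 = 3·11 + 5
11 = 2·5 + 1
5 = 5·1 + 0
gcd = 1, so a unique solution mod 125 exists.
Back-substitute for the Bézout coefficients:
1 = 11 − 2·5
1 = −2·38 + 7·11
1 = 7·125 − 23·38
So 38·(-23) ≡ 1 (mod 125), giving 38⁻¹ ≡ 102.
x ≡ 38⁻¹·114 ≡ 102·114 ≡ 3 (mod 125).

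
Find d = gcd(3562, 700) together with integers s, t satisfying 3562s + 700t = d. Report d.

Repeated division:
3562 = 5·700 + 62
700 = 11·62 + 18
62 = 3·18 + 8
18 = 2·8 + 2
8 = 4·2 + 0
gcd(3562, 700) = 2.
Back-substituting:
2 = 18 − 2·8
2 = −2·62 + 7·18
2 = 7·700 − 79·62
2 = −79·3562 + 402·700
So 2 = (-79)·3562 + (402)·700.

2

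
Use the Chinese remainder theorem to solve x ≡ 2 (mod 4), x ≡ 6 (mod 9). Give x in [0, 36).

Write x = 2 + 4·k. Then 4·k ≡ 6 − 2 ≡ 4 (mod 9).
Need 4⁻¹ mod 9. Extended Euclid on (9, 4):
9 = 2·4 + 1
4 = 4·1 + 0
Back-substitute:
1 = 9 − 2·4
4⁻¹ ≡ 7 (mod 9), so k ≡ 7·4 ≡ 1 (mod 9).
x = 2 + 4·1 = 6.

6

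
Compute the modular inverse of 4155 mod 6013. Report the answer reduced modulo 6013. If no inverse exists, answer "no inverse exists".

4657

Run Euclid on (6013, 4155):
6013 = 1*4155 + 1858
4155 = 2*1858 + 439
1858 = 4*439 + 102
439 = 4*102 + 31
102 = 3*31 + 9
31 = 3*9 + 4
9 = 2*4 + 1
4 = 4*1 + 0
Since gcd(4155, 6013) = 1, back-substitute to write 1 as a combination:
1 = 9 − 2·4
1 = −2·31 + 7·9
1 = 7·102 − 23·31
1 = −23·439 + 99·102
1 = 99·1858 − 419·439
1 = −419·4155 + 937·1858
1 = 937·6013 − 1356·4155
Thus 4155·(-1356) ≡ 1 (mod 6013); reducing, -1356 mod 6013 = 4657.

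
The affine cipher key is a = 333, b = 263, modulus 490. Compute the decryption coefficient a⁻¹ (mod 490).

387

gcd(490, 333) by repeated division:
490 = 1×333 + 157
333 = 2×157 + 19
157 = 8×19 + 5
19 = 3×5 + 4
5 = 1×4 + 1
4 = 4×1 + 0
The gcd is 1. Working backward:
1 = 5 − 4
1 = −19 + 4·5
1 = 4·157 − 33·19
1 = −33·333 + 70·157
1 = 70·490 − 103·333
Thus 333·(-103) ≡ 1 (mod 490); reducing, -103 mod 490 = 387.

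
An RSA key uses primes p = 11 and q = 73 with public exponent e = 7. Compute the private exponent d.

φ(n) = (p−1)(q−1) = 10·72 = 720.
Need d with 7·d ≡ 1 (mod 720). Apply the extended Euclidean algorithm:
720 = 102*7 + 6
7 = 1*6 + 1
6 = 6*1 + 0
Back-substitute:
1 = 7 − 6
1 = −720 + 103·7
So 7·103 ≡ 1 (mod 720), hence d = 103.

103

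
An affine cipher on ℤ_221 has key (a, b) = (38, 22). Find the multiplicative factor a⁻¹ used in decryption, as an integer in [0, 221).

Apply the Euclidean algorithm to 221 and 38:
221 = 5*38 + 31
38 = 1*31 + 7
31 = 4*7 + 3
7 = 2*3 + 1
3 = 3*1 + 0
The gcd is 1. Working backward:
1 = 7 − 2·3
1 = −2·31 + 9·7
1 = 9·38 − 11·31
1 = −11·221 + 64·38
So 38·64 ≡ 1 (mod 221).

64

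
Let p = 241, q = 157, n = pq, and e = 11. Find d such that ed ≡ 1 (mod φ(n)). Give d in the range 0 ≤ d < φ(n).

10211

φ(n) = (p−1)(q−1) = 240·156 = 37440.
Need d with 11·d ≡ 1 (mod 37440). Apply the extended Euclidean algorithm:
37440 = 3403*11 + 7
11 = 1*7 + 4
7 = 1*4 + 3
4 = 1*3 + 1
3 = 3*1 + 0
Back-substitute:
1 = 4 − 3
1 = −7 + 2·4
1 = 2·11 − 3·7
1 = −3·37440 + 10211·11
So 11·10211 ≡ 1 (mod 37440), hence d = 10211.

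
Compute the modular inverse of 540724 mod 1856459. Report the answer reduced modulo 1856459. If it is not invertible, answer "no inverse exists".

1423594

gcd(1856459, 540724) by repeated division:
1856459 = 3*540724 + 234287
540724 = 2*234287 + 72150
234287 = 3*72150 + 17837
72150 = 4*17837 + 802
17837 = 22*802 + 193
802 = 4*193 + 30
193 = 6*30 + 13
30 = 2*13 + 4
13 = 3*4 + 1
4 = 4*1 + 0
The gcd is 1. Working backward:
1 = 13 − 3·4
1 = −3·30 + 7·13
1 = 7·193 − 45·30
1 = −45·802 + 187·193
1 = 187·17837 − 4159·802
1 = −4159·72150 + 16823·17837
1 = 16823·234287 − 54628·72150
1 = −54628·540724 + 126079·234287
1 = 126079·1856459 − 432865·540724
Hence 540724⁻¹ ≡ -432865 ≡ 1423594 (mod 1856459).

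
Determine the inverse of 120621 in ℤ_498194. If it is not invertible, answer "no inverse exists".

443047

gcd(498194, 120621) by repeated division:
498194 = 4*120621 + 15710
120621 = 7*15710 + 10651
15710 = 1*10651 + 5059
10651 = 2*5059 + 533
5059 = 9*533 + 262
533 = 2*262 + 9
262 = 29*9 + 1
9 = 9*1 + 0
gcd = 1, so the inverse exists. Back-substitute:
1 = 262 − 29·9
1 = −29·533 + 59·262
1 = 59·5059 − 560·533
1 = −560·10651 + 1179·5059
1 = 1179·15710 − 1739·10651
1 = −1739·120621 + 13352·15710
1 = 13352·498194 − 55147·120621
Thus 120621·(-55147) ≡ 1 (mod 498194); reducing, -55147 mod 498194 = 443047.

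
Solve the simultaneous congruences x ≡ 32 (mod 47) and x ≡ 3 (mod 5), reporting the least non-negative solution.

173

Write x = 32 + 47·k. Then 47·k ≡ 3 − 32 ≡ 1 (mod 5).
Need 47⁻¹ mod 5. Extended Euclid on (5, 2):
5 = 2*2 + 1
2 = 2*1 + 0
Back-substitute:
1 = 5 − 2·2
47⁻¹ ≡ 3 (mod 5), so k ≡ 3·1 ≡ 3 (mod 5).
x = 32 + 47·3 = 173.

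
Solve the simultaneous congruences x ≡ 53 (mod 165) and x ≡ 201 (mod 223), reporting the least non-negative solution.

30083

Write x = 53 + 165·k. Then 165·k ≡ 201 − 53 ≡ 148 (mod 223).
Need 165⁻¹ mod 223. Extended Euclid on (223, 165):
223 = 1*165 + 58
165 = 2*58 + 49
58 = 1*49 + 9
49 = 5*9 + 4
9 = 2*4 + 1
4 = 4*1 + 0
Back-substitute:
1 = 9 − 2·4
1 = −2·49 + 11·9
1 = 11·58 − 13·49
1 = −13·165 + 37·58
1 = 37·223 − 50·165
165⁻¹ ≡ 173 (mod 223), so k ≡ 173·148 ≡ 182 (mod 223).
x = 53 + 165·182 = 30083.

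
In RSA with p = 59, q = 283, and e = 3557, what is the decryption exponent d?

φ(n) = (p−1)(q−1) = 58·282 = 16356.
Need d with 3557·d ≡ 1 (mod 16356). Apply the extended Euclidean algorithm:
16356 = 4×3557 + 2128
3557 = 1×2128 + 1429
2128 = 1×1429 + 699
1429 = 2×699 + 31
699 = 22×31 + 17
31 = 1×17 + 14
17 = 1×14 + 3
14 = 4×3 + 2
3 = 1×2 + 1
2 = 2×1 + 0
Back-substitute:
1 = 3 − 2
1 = −14 + 5·3
1 = 5·17 − 6·14
1 = −6·31 + 11·17
1 = 11·699 − 248·31
1 = −248·1429 + 507·699
1 = 507·2128 − 755·1429
1 = −755·3557 + 1262·2128
1 = 1262·16356 − 5803·3557
So 3557·(-5803) ≡ 1 (mod 16356), hence d ≡ -5803 ≡ 10553 (mod 16356).

10553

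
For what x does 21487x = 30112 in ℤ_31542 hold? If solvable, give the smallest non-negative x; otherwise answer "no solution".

First find gcd(21487, 31542):
31542 = 1*21487 + 10055
21487 = 2*10055 + 1377
10055 = 7*1377 + 416
1377 = 3*416 + 129
416 = 3*129 + 29
129 = 4*29 + 13
29 = 2*13 + 3
13 = 4*3 + 1
3 = 3*1 + 0
gcd = 1, so a unique solution mod 31542 exists.
Back-substitute for the Bézout coefficients:
1 = 13 − 4·3
1 = −4·29 + 9·13
1 = 9·129 − 40·29
1 = −40·416 + 129·129
1 = 129·1377 − 427·416
1 = −427·10055 + 3118·1377
1 = 3118·21487 − 6663·10055
1 = −6663·31542 + 9781·21487
So 21487·(9781) ≡ 1 (mod 31542), giving 21487⁻¹ ≡ 9781.
x ≡ 21487⁻¹·30112 ≡ 9781·30112 ≡ 17818 (mod 31542).

17818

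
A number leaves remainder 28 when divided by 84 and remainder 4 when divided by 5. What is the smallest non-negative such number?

364

Write x = 28 + 84·k. Then 84·k ≡ 4 − 28 ≡ 1 (mod 5).
Need 84⁻¹ mod 5. Extended Euclid on (5, 4):
5 = 1*4 + 1
4 = 4*1 + 0
Back-substitute:
1 = 5 − 4
84⁻¹ ≡ 4 (mod 5), so k ≡ 4·1 ≡ 4 (mod 5).
x = 28 + 84·4 = 364.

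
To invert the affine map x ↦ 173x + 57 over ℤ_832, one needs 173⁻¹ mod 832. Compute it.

Run Euclid on (832, 173):
832 = 4×173 + 140
173 = 1×140 + 33
140 = 4×33 + 8
33 = 4×8 + 1
8 = 8×1 + 0
Since gcd(173, 832) = 1, back-substitute to write 1 as a combination:
1 = 33 − 4·8
1 = −4·140 + 17·33
1 = 17·173 − 21·140
1 = −21·832 + 101·173
So 173·101 ≡ 1 (mod 832).

101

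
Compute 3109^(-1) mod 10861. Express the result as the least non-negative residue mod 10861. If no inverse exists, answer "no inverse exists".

3179

Apply the Euclidean algorithm to 10861 and 3109:
10861 = 3·3109 + 1534
3109 = 2·1534 + 41
1534 = 37·41 + 17
41 = 2·17 + 7
17 = 2·7 + 3
7 = 2·3 + 1
3 = 3·1 + 0
gcd = 1, so the inverse exists. Back-substitute:
1 = 7 − 2·3
1 = −2·17 + 5·7
1 = 5·41 − 12·17
1 = −12·1534 + 449·41
1 = 449·3109 − 910·1534
1 = −910·10861 + 3179·3109
So 3109·3179 ≡ 1 (mod 10861).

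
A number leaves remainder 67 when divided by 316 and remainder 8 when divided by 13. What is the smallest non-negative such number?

Write x = 67 + 316·k. Then 316·k ≡ 8 − 67 ≡ 6 (mod 13).
Need 316⁻¹ mod 13. Extended Euclid on (13, 4):
13 = 3*4 + 1
4 = 4*1 + 0
Back-substitute:
1 = 13 − 3·4
316⁻¹ ≡ 10 (mod 13), so k ≡ 10·6 ≡ 8 (mod 13).
x = 67 + 316·8 = 2595.

2595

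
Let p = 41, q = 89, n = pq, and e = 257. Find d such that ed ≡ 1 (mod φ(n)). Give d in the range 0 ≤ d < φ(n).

φ(n) = (p−1)(q−1) = 40·88 = 3520.
Need d with 257·d ≡ 1 (mod 3520). Apply the extended Euclidean algorithm:
3520 = 13×257 + 179
257 = 1×179 + 78
179 = 2×78 + 23
78 = 3×23 + 9
23 = 2×9 + 5
9 = 1×5 + 4
5 = 1×4 + 1
4 = 4×1 + 0
Back-substitute:
1 = 5 − 4
1 = −9 + 2·5
1 = 2·23 − 5·9
1 = −5·78 + 17·23
1 = 17·179 − 39·78
1 = −39·257 + 56·179
1 = 56·3520 − 767·257
So 257·(-767) ≡ 1 (mod 3520), hence d ≡ -767 ≡ 2753 (mod 3520).

2753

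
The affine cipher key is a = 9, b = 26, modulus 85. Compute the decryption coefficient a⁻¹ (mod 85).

19

Apply the Euclidean algorithm to 85 and 9:
85 = 9×9 + 4
9 = 2×4 + 1
4 = 4×1 + 0
gcd = 1, so the inverse exists. Back-substitute:
1 = 9 − 2·4
1 = −2·85 + 19·9
So 9·19 ≡ 1 (mod 85).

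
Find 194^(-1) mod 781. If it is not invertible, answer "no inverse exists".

Apply the Euclidean algorithm to 781 and 194:
781 = 4×194 + 5
194 = 38×5 + 4
5 = 1×4 + 1
4 = 4×1 + 0
The gcd is 1. Working backward:
1 = 5 − 4
1 = −194 + 39·5
1 = 39·781 − 157·194
Thus 194·(-157) ≡ 1 (mod 781); reducing, -157 mod 781 = 624.

624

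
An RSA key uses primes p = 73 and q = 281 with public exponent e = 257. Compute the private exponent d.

10433

φ(n) = (p−1)(q−1) = 72·280 = 20160.
Need d with 257·d ≡ 1 (mod 20160). Apply the extended Euclidean algorithm:
20160 = 78×257 + 114
257 = 2×114 + 29
114 = 3×29 + 27
29 = 1×27 + 2
27 = 13×2 + 1
2 = 2×1 + 0
Back-substitute:
1 = 27 − 13·2
1 = −13·29 + 14·27
1 = 14·114 − 55·29
1 = −55·257 + 124·114
1 = 124·20160 − 9727·257
So 257·(-9727) ≡ 1 (mod 20160), hence d ≡ -9727 ≡ 10433 (mod 20160).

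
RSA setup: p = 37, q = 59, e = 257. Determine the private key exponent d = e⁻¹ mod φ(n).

65

φ(n) = (p−1)(q−1) = 36·58 = 2088.
Need d with 257·d ≡ 1 (mod 2088). Apply the extended Euclidean algorithm:
2088 = 8·257 + 32
257 = 8·32 + 1
32 = 32·1 + 0
Back-substitute:
1 = 257 − 8·32
1 = −8·2088 + 65·257
So 257·65 ≡ 1 (mod 2088), hence d = 65.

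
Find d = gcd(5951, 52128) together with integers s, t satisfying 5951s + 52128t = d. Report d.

Apply Euclid's algorithm to 52128 and 5951:
52128 = 8*5951 + 4520
5951 = 1*4520 + 1431
4520 = 3*1431 + 227
1431 = 6*227 + 69
227 = 3*69 + 20
69 = 3*20 + 9
20 = 2*9 + 2
9 = 4*2 + 1
2 = 2*1 + 0
gcd(5951, 52128) = 1.
Working backward:
1 = 9 − 4·2
1 = −4·20 + 9·9
1 = 9·69 − 31·20
1 = −31·227 + 102·69
1 = 102·1431 − 643·227
1 = −643·4520 + 2031·1431
1 = 2031·5951 − 2674·4520
1 = −2674·52128 + 23423·5951
So 1 = (-2674)·52128 + (23423)·5951.

1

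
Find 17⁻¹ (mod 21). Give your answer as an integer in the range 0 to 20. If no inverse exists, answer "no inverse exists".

Extended Euclidean algorithm:
21 = 1*17 + 4
17 = 4*4 + 1
4 = 4*1 + 0
Since gcd(17, 21) = 1, back-substitute to write 1 as a combination:
1 = 17 − 4·4
1 = −4·21 + 5·17
So 17·5 ≡ 1 (mod 21).

5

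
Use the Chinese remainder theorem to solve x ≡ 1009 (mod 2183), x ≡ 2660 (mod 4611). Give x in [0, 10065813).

Write x = 1009 + 2183·k. Then 2183·k ≡ 2660 − 1009 ≡ 1651 (mod 4611).
Need 2183⁻¹ mod 4611. Extended Euclid on (4611, 2183):
4611 = 2*2183 + 245
2183 = 8*245 + 223
245 = 1*223 + 22
223 = 10*22 + 3
22 = 7*3 + 1
3 = 3*1 + 0
Back-substitute:
1 = 22 − 7·3
1 = −7·223 + 71·22
1 = 71·245 − 78·223
1 = −78·2183 + 695·245
1 = 695·4611 − 1468·2183
2183⁻¹ ≡ 3143 (mod 4611), so k ≡ 3143·1651 ≡ 1718 (mod 4611).
x = 1009 + 2183·1718 = 3751403.

3751403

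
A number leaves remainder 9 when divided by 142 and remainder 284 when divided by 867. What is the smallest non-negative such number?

Write x = 9 + 142·k. Then 142·k ≡ 284 − 9 ≡ 275 (mod 867).
Need 142⁻¹ mod 867. Extended Euclid on (867, 142):
867 = 6·142 + 15
142 = 9·15 + 7
15 = 2·7 + 1
7 = 7·1 + 0
Back-substitute:
1 = 15 − 2·7
1 = −2·142 + 19·15
1 = 19·867 − 116·142
142⁻¹ ≡ 751 (mod 867), so k ≡ 751·275 ≡ 179 (mod 867).
x = 9 + 142·179 = 25427.

25427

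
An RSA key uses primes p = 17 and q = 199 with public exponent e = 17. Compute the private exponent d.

2609

φ(n) = (p−1)(q−1) = 16·198 = 3168.
Need d with 17·d ≡ 1 (mod 3168). Apply the extended Euclidean algorithm:
3168 = 186·17 + 6
17 = 2·6 + 5
6 = 1·5 + 1
5 = 5·1 + 0
Back-substitute:
1 = 6 − 5
1 = −17 + 3·6
1 = 3·3168 − 559·17
So 17·(-559) ≡ 1 (mod 3168), hence d ≡ -559 ≡ 2609 (mod 3168).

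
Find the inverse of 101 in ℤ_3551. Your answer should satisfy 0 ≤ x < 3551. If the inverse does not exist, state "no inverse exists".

gcd(3551, 101) by repeated division:
3551 = 35×101 + 16
101 = 6×16 + 5
16 = 3×5 + 1
5 = 5×1 + 0
gcd = 1, so the inverse exists. Back-substitute:
1 = 16 − 3·5
1 = −3·101 + 19·16
1 = 19·3551 − 668·101
Thus 101·(-668) ≡ 1 (mod 3551); reducing, -668 mod 3551 = 2883.

2883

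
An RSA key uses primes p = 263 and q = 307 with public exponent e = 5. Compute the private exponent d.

φ(n) = (p−1)(q−1) = 262·306 = 80172.
Need d with 5·d ≡ 1 (mod 80172). Apply the extended Euclidean algorithm:
80172 = 16034·5 + 2
5 = 2·2 + 1
2 = 2·1 + 0
Back-substitute:
1 = 5 − 2·2
1 = −2·80172 + 32069·5
So 5·32069 ≡ 1 (mod 80172), hence d = 32069.

32069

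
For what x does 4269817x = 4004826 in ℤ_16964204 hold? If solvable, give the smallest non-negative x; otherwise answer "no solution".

First find gcd(4269817, 16964204):
16964204 = 3·4269817 + 4154753
4269817 = 1·4154753 + 115064
4154753 = 36·115064 + 12449
115064 = 9·12449 + 3023
12449 = 4·3023 + 357
3023 = 8·357 + 167
357 = 2·167 + 23
167 = 7·23 + 6
23 = 3·6 + 5
6 = 1·5 + 1
5 = 5·1 + 0
gcd = 1, so a unique solution mod 16964204 exists.
Back-substitute for the Bézout coefficients:
1 = 6 − 5
1 = −23 + 4·6
1 = 4·167 − 29·23
1 = −29·357 + 62·167
1 = 62·3023 − 525·357
1 = −525·12449 + 2162·3023
1 = 2162·115064 − 19983·12449
1 = −19983·4154753 + 721550·115064
1 = 721550·4269817 − 741533·4154753
1 = −741533·16964204 + 2946149·4269817
So 4269817·(2946149) ≡ 1 (mod 16964204), giving 4269817⁻¹ ≡ 2946149.
x ≡ 4269817⁻¹·4004826 ≡ 2946149·4004826 ≡ 6662626 (mod 16964204).

6662626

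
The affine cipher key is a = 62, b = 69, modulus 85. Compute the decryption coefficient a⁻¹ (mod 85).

Apply the Euclidean algorithm to 85 and 62:
85 = 1×62 + 23
62 = 2×23 + 16
23 = 1×16 + 7
16 = 2×7 + 2
7 = 3×2 + 1
2 = 2×1 + 0
The gcd is 1. Working backward:
1 = 7 − 3·2
1 = −3·16 + 7·7
1 = 7·23 − 10·16
1 = −10·62 + 27·23
1 = 27·85 − 37·62
Hence 62⁻¹ ≡ -37 ≡ 48 (mod 85).

48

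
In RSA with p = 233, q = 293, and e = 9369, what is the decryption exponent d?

φ(n) = (p−1)(q−1) = 232·292 = 67744.
Need d with 9369·d ≡ 1 (mod 67744). Apply the extended Euclidean algorithm:
67744 = 7*9369 + 2161
9369 = 4*2161 + 725
2161 = 2*725 + 711
725 = 1*711 + 14
711 = 50*14 + 11
14 = 1*11 + 3
11 = 3*3 + 2
3 = 1*2 + 1
2 = 2*1 + 0
Back-substitute:
1 = 3 − 2
1 = −11 + 4·3
1 = 4·14 − 5·11
1 = −5·711 + 254·14
1 = 254·725 − 259·711
1 = −259·2161 + 772·725
1 = 772·9369 − 3347·2161
1 = −3347·67744 + 24201·9369
So 9369·24201 ≡ 1 (mod 67744), hence d = 24201.

24201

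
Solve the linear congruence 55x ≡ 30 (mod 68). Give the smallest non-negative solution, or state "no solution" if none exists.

First find gcd(55, 68):
68 = 1*55 + 13
55 = 4*13 + 3
13 = 4*3 + 1
3 = 3*1 + 0
gcd = 1, so a unique solution mod 68 exists.
Back-substitute for the Bézout coefficients:
1 = 13 − 4·3
1 = −4·55 + 17·13
1 = 17·68 − 21·55
So 55·(-21) ≡ 1 (mod 68), giving 55⁻¹ ≡ 47.
x ≡ 55⁻¹·30 ≡ 47·30 ≡ 50 (mod 68).

50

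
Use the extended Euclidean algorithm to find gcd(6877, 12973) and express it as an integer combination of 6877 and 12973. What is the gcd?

1

Euclidean algorithm:
12973 = 1·6877 + 6096
6877 = 1·6096 + 781
6096 = 7·781 + 629
781 = 1·629 + 152
629 = 4·152 + 21
152 = 7·21 + 5
21 = 4·5 + 1
5 = 5·1 + 0
gcd(6877, 12973) = 1.
Back-substituting:
1 = 21 − 4·5
1 = −4·152 + 29·21
1 = 29·629 − 120·152
1 = −120·781 + 149·629
1 = 149·6096 − 1163·781
1 = −1163·6877 + 1312·6096
1 = 1312·12973 − 2475·6877
So 1 = (1312)·12973 + (-2475)·6877.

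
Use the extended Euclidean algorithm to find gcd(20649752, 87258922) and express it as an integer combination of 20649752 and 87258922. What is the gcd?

2

Euclidean algorithm:
87258922 = 4×20649752 + 4659914
20649752 = 4×4659914 + 2010096
4659914 = 2×2010096 + 639722
2010096 = 3×639722 + 90930
639722 = 7×90930 + 3212
90930 = 28×3212 + 994
3212 = 3×994 + 230
994 = 4×230 + 74
230 = 3×74 + 8
74 = 9×8 + 2
8 = 4×2 + 0
gcd(20649752, 87258922) = 2.
Working backward:
2 = 74 − 9·8
2 = −9·230 + 28·74
2 = 28·994 − 121·230
2 = −121·3212 + 391·994
2 = 391·90930 − 11069·3212
2 = −11069·639722 + 77874·90930
2 = 77874·2010096 − 244691·639722
2 = −244691·4659914 + 567256·2010096
2 = 567256·20649752 − 2513715·4659914
2 = −2513715·87258922 + 10622116·20649752
So 2 = (-2513715)·87258922 + (10622116)·20649752.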